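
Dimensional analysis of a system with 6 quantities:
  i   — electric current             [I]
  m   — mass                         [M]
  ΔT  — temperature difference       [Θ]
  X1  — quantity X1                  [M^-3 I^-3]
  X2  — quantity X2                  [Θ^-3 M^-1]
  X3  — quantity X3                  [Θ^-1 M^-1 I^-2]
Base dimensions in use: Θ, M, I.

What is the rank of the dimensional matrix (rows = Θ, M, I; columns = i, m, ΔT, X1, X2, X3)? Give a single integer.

3

Exponent matrix [Θ,M,I] × [i,m,ΔT,X1,X2,X3]:
  Θ: [ 0  0  1  0 -3 -1]
  M: [ 0  1  0 -3 -1 -1]
  I: [ 1  0  0 -3  0 -2]
RREF → pivots at {i,m,ΔT} ⇒ r = 3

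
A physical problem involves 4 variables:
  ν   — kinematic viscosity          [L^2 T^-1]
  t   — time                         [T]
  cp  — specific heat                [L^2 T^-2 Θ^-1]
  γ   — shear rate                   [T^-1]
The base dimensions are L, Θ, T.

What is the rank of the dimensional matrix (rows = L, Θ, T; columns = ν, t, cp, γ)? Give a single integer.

Dimensional matrix (L×Θ×T by ν×t×cp×γ):
  L: [ 2  0  2  0]
  Θ: [ 0  0 -1  0]
  T: [-1  1 -2 -1]
Row reduction gives pivot columns ν,t,cp; rank = 3

3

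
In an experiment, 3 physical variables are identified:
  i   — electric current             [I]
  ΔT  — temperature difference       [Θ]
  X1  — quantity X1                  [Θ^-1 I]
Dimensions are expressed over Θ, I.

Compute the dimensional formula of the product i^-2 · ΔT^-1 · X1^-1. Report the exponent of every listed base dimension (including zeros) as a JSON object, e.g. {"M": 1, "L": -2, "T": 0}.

{"Θ": 0, "I": -3}

Exponent matrix [Θ,I] × [i,ΔT,X1]:
  Θ: [ 0  1 -1]
  I: [ 1  0  1]
  [Θ]: (-2)·0+(-1)·1+(-1)·-1 = 0
  [I]: (-2)·1+(-1)·0+(-1)·1 = -3
⇒ I^-3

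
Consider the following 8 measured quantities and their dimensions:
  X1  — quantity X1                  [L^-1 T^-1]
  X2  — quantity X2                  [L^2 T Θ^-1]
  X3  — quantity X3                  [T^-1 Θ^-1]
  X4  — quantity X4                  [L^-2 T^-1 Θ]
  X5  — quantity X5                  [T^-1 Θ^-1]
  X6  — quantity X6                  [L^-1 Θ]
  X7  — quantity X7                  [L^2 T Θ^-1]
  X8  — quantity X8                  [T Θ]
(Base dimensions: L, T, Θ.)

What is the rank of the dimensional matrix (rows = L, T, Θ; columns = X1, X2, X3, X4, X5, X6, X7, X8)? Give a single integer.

Write exponents as rows L,T,Θ / cols X1,X2,X3,X4,X5,X6,X7,X8:
  L: [-1  2  0 -2  0 -1  2  0]
  T: [-1  1 -1 -1 -1  0  1  1]
  Θ: [ 0 -1 -1  1 -1  1 -1  1]
Echelon form has 2 nonzero rows (pivots: X1,X2)

2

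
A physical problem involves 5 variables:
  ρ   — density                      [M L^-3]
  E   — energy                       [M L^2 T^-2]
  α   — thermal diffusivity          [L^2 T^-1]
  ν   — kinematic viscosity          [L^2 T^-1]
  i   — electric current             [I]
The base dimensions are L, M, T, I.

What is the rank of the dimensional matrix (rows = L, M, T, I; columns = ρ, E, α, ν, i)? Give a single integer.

4

Dimensional matrix (L×M×T×I by ρ×E×α×ν×i):
  L: [-3  2  2  2  0]
  M: [ 1  1  0  0  0]
  T: [ 0 -2 -1 -1  0]
  I: [ 0  0  0  0  1]
Row reduction gives pivot columns ρ,E,α,i; rank = 4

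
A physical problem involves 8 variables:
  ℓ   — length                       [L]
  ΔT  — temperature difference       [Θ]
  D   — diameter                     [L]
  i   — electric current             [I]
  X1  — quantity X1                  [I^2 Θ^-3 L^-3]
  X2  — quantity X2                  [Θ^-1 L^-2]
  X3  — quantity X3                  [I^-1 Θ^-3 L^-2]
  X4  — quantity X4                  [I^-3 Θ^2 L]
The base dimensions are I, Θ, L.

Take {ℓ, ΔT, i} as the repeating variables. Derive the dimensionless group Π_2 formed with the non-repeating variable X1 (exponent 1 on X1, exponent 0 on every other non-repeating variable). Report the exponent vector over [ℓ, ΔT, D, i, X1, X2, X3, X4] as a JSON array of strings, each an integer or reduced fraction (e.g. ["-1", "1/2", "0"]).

["3", "3", "0", "-2", "1", "0", "0", "0"]

Write exponents as rows I,Θ,L / cols ℓ,ΔT,D,i,X1,X2,X3,X4:
  I: [ 0  0  0  1  2  0 -1 -3]
  Θ: [ 0  1  0  0 -3 -1 -3  2]
  L: [ 1  0  1  0 -3 -2 -2  1]
RREF → pivots at {ℓ,ΔT,i} ⇒ r = 3
Repeat: ℓ,ΔT,i; free: D,X1,X2,X3,X4
RREF:
  r0: [   1    0    1    0   -3   -2   -2    1]
  r1: [   0    1    0    0   -3   -1   -3    2]
  r2: [   0    0    0    1    2    0   -1   -3]
Fix exponent of X1 at 1, D at 0, X2 at 0, X3 at 0, X4 at 0; solve each RREF row for its pivot's exponent:
  r0: exp(ℓ) + (-3)·1 = 0 ⇒ exp(ℓ) = 3
  r1: exp(ΔT) + (-3)·1 = 0 ⇒ exp(ΔT) = 3
  r2: exp(i) + (2)·1 = 0 ⇒ exp(i) = -2
Π_2 = ℓ^3 · ΔT^3 · i^-2 · X1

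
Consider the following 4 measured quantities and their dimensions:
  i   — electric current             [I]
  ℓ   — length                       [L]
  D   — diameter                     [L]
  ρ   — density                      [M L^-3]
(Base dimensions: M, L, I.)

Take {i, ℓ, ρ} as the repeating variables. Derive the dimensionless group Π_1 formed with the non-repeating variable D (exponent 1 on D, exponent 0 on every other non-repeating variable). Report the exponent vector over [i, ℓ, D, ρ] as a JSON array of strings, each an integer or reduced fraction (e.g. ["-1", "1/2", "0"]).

Dimensional matrix (M×L×I by i×ℓ×D×ρ):
  M: [ 0  0  0  1]
  L: [ 0  1  1 -3]
  I: [ 1  0  0  0]
Row reduction gives pivot columns i,ℓ,ρ; rank = 3
Pivot set = {i,ℓ,ρ}, free = {D}
RREF:
  r0: [   1    0    0    0]
  r1: [   0    1    1    0]
  r2: [   0    0    0    1]
Fix exponent of D at 1; solve each RREF row for its pivot's exponent:
  r0: exp(i) + (0)·1 = 0 ⇒ exp(i) = 0
  r1: exp(ℓ) + (1)·1 = 0 ⇒ exp(ℓ) = -1
  r2: exp(ρ) + (0)·1 = 0 ⇒ exp(ρ) = 0
Π_1 = ℓ^-1 · D

["0", "-1", "1", "0"]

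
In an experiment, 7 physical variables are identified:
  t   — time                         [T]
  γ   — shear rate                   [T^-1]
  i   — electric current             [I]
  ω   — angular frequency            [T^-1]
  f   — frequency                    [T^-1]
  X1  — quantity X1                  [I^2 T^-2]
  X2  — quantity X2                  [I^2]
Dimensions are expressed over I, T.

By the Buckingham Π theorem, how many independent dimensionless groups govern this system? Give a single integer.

Write exponents as rows I,T / cols t,γ,i,ω,f,X1,X2:
  I: [ 0  0  1  0  0  2  2]
  T: [ 1 -1  0 -1 -1 -2  0]
Echelon form has 2 nonzero rows (pivots: t,i)
Π count = n − r = 7 − 2 = 5

5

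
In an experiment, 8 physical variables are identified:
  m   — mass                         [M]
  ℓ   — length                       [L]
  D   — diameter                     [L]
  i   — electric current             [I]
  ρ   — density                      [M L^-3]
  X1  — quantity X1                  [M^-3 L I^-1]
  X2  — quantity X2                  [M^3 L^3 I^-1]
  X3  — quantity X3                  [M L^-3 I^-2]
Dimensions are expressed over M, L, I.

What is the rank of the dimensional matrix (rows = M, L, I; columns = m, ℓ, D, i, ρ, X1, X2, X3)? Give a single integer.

3

Exponent matrix [M,L,I] × [m,ℓ,D,i,ρ,X1,X2,X3]:
  M: [ 1  0  0  0  1 -3  3  1]
  L: [ 0  1  1  0 -3  1  3 -3]
  I: [ 0  0  0  1  0 -1 -1 -2]
RREF → pivots at {m,ℓ,i} ⇒ r = 3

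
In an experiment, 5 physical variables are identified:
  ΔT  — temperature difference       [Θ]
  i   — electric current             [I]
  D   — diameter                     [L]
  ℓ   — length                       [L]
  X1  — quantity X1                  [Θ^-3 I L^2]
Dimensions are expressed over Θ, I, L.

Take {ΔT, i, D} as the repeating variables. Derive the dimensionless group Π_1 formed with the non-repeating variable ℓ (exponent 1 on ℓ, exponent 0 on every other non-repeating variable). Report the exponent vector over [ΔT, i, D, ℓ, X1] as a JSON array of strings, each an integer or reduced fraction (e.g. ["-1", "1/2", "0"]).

["0", "0", "-1", "1", "0"]

Write exponents as rows Θ,I,L / cols ΔT,i,D,ℓ,X1:
  Θ: [ 1  0  0  0 -3]
  I: [ 0  1  0  0  1]
  L: [ 0  0  1  1  2]
Row reduction gives pivot columns ΔT,i,D; rank = 3
Repeat: ΔT,i,D; free: ℓ,X1
RREF:
  r0: [   1    0    0    0   -3]
  r1: [   0    1    0    0    1]
  r2: [   0    0    1    1    2]
Fix exponent of ℓ at 1, X1 at 0; solve each RREF row for its pivot's exponent:
  r0: exp(ΔT) + (0)·1 = 0 ⇒ exp(ΔT) = 0
  r1: exp(i) + (0)·1 = 0 ⇒ exp(i) = 0
  r2: exp(D) + (1)·1 = 0 ⇒ exp(D) = -1
Π_1 = D^-1 · ℓ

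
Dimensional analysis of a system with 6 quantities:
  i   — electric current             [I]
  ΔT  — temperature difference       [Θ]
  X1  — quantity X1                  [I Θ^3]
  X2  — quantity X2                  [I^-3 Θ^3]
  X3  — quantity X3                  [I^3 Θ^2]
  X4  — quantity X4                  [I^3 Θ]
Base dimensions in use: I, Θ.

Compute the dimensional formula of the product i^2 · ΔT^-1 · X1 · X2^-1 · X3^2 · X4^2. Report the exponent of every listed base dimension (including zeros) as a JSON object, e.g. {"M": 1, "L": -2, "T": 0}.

{"I": 18, "Θ": 5}

Dimensional matrix (I×Θ by i×ΔT×X1×X2×X3×X4):
  I: [ 1  0  1 -3  3  3]
  Θ: [ 0  1  3  3  2  1]
  [I]: (2)·1+(-1)·0+(1)·1+(-1)·-3+(2)·3+(2)·3 = 18
  [Θ]: (2)·0+(-1)·1+(1)·3+(-1)·3+(2)·2+(2)·1 = 5
⇒ I^18 Θ^5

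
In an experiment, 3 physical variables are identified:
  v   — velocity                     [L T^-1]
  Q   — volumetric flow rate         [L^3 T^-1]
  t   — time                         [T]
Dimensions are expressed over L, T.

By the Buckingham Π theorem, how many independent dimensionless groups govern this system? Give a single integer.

Exponent matrix [L,T] × [v,Q,t]:
  L: [ 1  3  0]
  T: [-1 -1  1]
RREF → pivots at {v,Q} ⇒ r = 2
Π count = n − r = 3 − 2 = 1

1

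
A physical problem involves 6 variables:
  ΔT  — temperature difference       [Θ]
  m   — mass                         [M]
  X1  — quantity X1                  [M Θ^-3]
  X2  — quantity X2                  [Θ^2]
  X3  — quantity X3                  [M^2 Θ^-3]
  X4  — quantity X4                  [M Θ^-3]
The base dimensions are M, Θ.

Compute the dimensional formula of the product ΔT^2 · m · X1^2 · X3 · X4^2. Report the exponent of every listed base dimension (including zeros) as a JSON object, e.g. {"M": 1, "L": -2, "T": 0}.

Dimensional matrix (M×Θ by ΔT×m×X1×X2×X3×X4):
  M: [ 0  1  1  0  2  1]
  Θ: [ 1  0 -3  2 -3 -3]
  [M]: (2)·0+(1)·1+(2)·1+(1)·2+(2)·1 = 7
  [Θ]: (2)·1+(1)·0+(2)·-3+(1)·-3+(2)·-3 = -13
⇒ M^7 Θ^-13

{"M": 7, "Θ": -13}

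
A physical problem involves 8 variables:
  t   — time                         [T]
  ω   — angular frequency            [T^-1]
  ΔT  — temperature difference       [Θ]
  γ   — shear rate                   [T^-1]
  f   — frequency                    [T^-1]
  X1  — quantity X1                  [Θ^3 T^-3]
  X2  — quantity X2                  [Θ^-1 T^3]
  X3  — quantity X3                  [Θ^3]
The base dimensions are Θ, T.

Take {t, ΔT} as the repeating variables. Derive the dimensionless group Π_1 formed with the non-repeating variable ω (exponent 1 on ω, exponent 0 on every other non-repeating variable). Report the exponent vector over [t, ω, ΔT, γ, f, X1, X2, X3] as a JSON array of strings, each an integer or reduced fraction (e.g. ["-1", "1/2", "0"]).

["1", "1", "0", "0", "0", "0", "0", "0"]

Dimensional matrix (Θ×T by t×ω×ΔT×γ×f×X1×X2×X3):
  Θ: [ 0  0  1  0  0  3 -1  3]
  T: [ 1 -1  0 -1 -1 -3  3  0]
Row reduction gives pivot columns t,ΔT; rank = 2
Pivot set = {t,ΔT}, free = {ω,γ,f,X1,X2,X3}
RREF:
  r0: [   1   -1    0   -1   -1   -3    3    0]
  r1: [   0    0    1    0    0    3   -1    3]
Fix exponent of ω at 1, γ at 0, f at 0, X1 at 0, X2 at 0, X3 at 0; solve each RREF row for its pivot's exponent:
  r0: exp(t) + (-1)·1 = 0 ⇒ exp(t) = 1
  r1: exp(ΔT) + (0)·1 = 0 ⇒ exp(ΔT) = 0
Π_1 = t · ω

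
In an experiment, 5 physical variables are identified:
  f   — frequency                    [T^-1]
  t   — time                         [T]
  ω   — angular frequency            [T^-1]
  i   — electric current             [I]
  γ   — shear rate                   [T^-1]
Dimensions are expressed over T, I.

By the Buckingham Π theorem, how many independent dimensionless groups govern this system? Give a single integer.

Write exponents as rows T,I / cols f,t,ω,i,γ:
  T: [-1  1 -1  0 -1]
  I: [ 0  0  0  1  0]
Row reduction gives pivot columns f,i; rank = 2
Π count = n − r = 5 − 2 = 3

3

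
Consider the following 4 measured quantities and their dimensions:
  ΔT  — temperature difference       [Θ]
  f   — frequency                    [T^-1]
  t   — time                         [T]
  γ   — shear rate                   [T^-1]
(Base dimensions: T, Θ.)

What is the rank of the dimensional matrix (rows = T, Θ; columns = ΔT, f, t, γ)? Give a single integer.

Dimensional matrix (T×Θ by ΔT×f×t×γ):
  T: [ 0 -1  1 -1]
  Θ: [ 1  0  0  0]
Row reduction gives pivot columns ΔT,f; rank = 2

2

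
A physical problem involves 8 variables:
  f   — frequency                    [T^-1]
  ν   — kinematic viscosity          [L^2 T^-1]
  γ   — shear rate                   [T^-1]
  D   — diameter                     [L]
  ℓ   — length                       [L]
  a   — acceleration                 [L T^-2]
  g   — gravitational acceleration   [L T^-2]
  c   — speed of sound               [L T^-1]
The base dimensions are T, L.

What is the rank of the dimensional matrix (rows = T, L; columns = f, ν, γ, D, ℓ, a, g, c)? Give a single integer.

2

Dimensional matrix (T×L by f×ν×γ×D×ℓ×a×g×c):
  T: [-1 -1 -1  0  0 -2 -2 -1]
  L: [ 0  2  0  1  1  1  1  1]
RREF → pivots at {f,ν} ⇒ r = 2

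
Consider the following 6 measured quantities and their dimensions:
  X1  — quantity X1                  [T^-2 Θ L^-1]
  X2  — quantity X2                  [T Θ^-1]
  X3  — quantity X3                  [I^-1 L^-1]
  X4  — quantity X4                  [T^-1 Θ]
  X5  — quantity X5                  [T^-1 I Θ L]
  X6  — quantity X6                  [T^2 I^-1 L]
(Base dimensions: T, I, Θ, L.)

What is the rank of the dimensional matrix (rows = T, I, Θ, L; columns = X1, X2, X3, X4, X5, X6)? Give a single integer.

3

Exponent matrix [T,I,Θ,L] × [X1,X2,X3,X4,X5,X6]:
  T: [-2  1  0 -1 -1  2]
  I: [ 0  0 -1  0  1 -1]
  Θ: [ 1 -1  0  1  1  0]
  L: [-1  0 -1  0  1  1]
Row reduction gives pivot columns X1,X2,X3; rank = 3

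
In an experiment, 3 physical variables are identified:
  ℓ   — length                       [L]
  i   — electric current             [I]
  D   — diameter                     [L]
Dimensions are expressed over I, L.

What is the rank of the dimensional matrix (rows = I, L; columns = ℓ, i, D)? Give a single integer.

Exponent matrix [I,L] × [ℓ,i,D]:
  I: [ 0  1  0]
  L: [ 1  0  1]
Echelon form has 2 nonzero rows (pivots: ℓ,i)

2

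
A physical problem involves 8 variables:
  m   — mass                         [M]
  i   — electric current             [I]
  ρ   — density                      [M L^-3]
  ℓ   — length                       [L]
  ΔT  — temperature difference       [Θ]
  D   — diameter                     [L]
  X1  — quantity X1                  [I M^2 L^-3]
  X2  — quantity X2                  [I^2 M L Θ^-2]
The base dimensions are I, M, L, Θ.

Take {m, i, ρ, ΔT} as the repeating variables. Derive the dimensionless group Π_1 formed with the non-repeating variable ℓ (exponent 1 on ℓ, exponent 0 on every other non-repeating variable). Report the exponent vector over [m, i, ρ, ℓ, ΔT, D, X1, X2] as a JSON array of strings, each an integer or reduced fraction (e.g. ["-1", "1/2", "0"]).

["-1/3", "0", "1/3", "1", "0", "0", "0", "0"]

Dimensional matrix (I×M×L×Θ by m×i×ρ×ℓ×ΔT×D×X1×X2):
  I: [ 0  1  0  0  0  0  1  2]
  M: [ 1  0  1  0  0  0  2  1]
  L: [ 0  0 -3  1  0  1 -3  1]
  Θ: [ 0  0  0  0  1  0  0 -2]
Echelon form has 4 nonzero rows (pivots: m,i,ρ,ΔT)
Pivot set = {m,i,ρ,ΔT}, free = {ℓ,D,X1,X2}
RREF:
  r0: [   1    0    0  1/3    0  1/3    1  4/3]
  r1: [   0    1    0    0    0    0    1    2]
  r2: [   0    0    1 -1/3    0 -1/3    1 -1/3]
  r3: [   0    0    0    0    1    0    0   -2]
Fix exponent of ℓ at 1, D at 0, X1 at 0, X2 at 0; solve each RREF row for its pivot's exponent:
  r0: exp(m) + (1/3)·1 = 0 ⇒ exp(m) = -1/3
  r1: exp(i) + (0)·1 = 0 ⇒ exp(i) = 0
  r2: exp(ρ) + (-1/3)·1 = 0 ⇒ exp(ρ) = 1/3
  r3: exp(ΔT) + (0)·1 = 0 ⇒ exp(ΔT) = 0
Π_1 = m^(-1/3) · ρ^(1/3) · ℓ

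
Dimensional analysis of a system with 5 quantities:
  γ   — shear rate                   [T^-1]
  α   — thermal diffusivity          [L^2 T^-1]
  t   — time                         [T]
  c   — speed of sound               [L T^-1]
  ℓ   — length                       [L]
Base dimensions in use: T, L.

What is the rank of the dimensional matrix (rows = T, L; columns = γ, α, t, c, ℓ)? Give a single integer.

2

Exponent matrix [T,L] × [γ,α,t,c,ℓ]:
  T: [-1 -1  1 -1  0]
  L: [ 0  2  0  1  1]
RREF → pivots at {γ,α} ⇒ r = 2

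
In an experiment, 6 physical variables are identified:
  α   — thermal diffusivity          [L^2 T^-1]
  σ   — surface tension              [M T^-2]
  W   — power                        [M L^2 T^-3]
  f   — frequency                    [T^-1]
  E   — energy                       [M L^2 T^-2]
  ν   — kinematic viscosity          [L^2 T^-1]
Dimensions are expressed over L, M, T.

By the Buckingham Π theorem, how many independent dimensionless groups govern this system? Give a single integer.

3

Write exponents as rows L,M,T / cols α,σ,W,f,E,ν:
  L: [ 2  0  2  0  2  2]
  M: [ 0  1  1  0  1  0]
  T: [-1 -2 -3 -1 -2 -1]
Echelon form has 3 nonzero rows (pivots: α,σ,f)
Π count = n − r = 6 − 3 = 3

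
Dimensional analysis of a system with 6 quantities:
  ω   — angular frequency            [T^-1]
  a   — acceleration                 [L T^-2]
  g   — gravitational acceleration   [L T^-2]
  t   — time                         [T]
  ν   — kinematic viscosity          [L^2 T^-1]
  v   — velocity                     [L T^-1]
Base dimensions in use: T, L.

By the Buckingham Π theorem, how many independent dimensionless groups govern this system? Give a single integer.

Dimensional matrix (T×L by ω×a×g×t×ν×v):
  T: [-1 -2 -2  1 -1 -1]
  L: [ 0  1  1  0  2  1]
Row reduction gives pivot columns ω,a; rank = 2
Π count = n − r = 6 − 2 = 4

4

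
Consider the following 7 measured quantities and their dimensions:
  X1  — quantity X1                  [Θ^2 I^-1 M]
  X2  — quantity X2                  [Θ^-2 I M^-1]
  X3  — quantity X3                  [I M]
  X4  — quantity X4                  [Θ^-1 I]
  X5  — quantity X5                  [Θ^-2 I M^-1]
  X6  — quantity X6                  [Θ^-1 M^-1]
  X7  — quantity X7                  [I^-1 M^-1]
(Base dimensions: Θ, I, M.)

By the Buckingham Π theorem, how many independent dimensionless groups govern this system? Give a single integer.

5

Write exponents as rows Θ,I,M / cols X1,X2,X3,X4,X5,X6,X7:
  Θ: [ 2 -2  0 -1 -2 -1  0]
  I: [-1  1  1  1  1  0 -1]
  M: [ 1 -1  1  0 -1 -1 -1]
RREF → pivots at {X1,X3} ⇒ r = 2
Π count = n − r = 7 − 2 = 5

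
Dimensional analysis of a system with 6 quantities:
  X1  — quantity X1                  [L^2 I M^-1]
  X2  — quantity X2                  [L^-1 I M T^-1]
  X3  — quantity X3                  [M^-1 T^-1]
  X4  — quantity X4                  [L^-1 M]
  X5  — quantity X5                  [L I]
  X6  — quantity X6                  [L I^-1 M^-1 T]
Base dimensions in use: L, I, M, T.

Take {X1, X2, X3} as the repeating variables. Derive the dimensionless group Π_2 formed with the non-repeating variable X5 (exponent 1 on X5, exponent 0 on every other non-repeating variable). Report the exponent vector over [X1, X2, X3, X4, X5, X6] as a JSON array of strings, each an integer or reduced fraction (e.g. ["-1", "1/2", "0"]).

["-2/3", "-1/3", "1/3", "0", "1", "0"]

Dimensional matrix (L×I×M×T by X1×X2×X3×X4×X5×X6):
  L: [ 2 -1  0 -1  1  1]
  I: [ 1  1  0  0  1 -1]
  M: [-1  1 -1  1  0 -1]
  T: [ 0 -1 -1  0  0  1]
Echelon form has 3 nonzero rows (pivots: X1,X2,X3)
Repeat: X1,X2,X3; free: X4,X5,X6
RREF:
  r0: [   1    0    0 -1/3  2/3    0]
  r1: [   0    1    0  1/3  1/3   -1]
  r2: [   0    0    1 -1/3 -1/3    0]
  r3: [   0    0    0    0    0    0]
Fix exponent of X5 at 1, X4 at 0, X6 at 0; solve each RREF row for its pivot's exponent:
  r0: exp(X1) + (2/3)·1 = 0 ⇒ exp(X1) = -2/3
  r1: exp(X2) + (1/3)·1 = 0 ⇒ exp(X2) = -1/3
  r2: exp(X3) + (-1/3)·1 = 0 ⇒ exp(X3) = 1/3
Π_2 = X1^(-2/3) · X2^(-1/3) · X3^(1/3) · X5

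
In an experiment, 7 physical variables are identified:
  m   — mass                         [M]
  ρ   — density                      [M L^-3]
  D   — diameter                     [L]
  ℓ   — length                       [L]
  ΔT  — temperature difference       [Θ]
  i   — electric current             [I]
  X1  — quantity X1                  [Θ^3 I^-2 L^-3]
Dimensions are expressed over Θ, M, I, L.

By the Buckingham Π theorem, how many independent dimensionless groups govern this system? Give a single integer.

3

Exponent matrix [Θ,M,I,L] × [m,ρ,D,ℓ,ΔT,i,X1]:
  Θ: [ 0  0  0  0  1  0  3]
  M: [ 1  1  0  0  0  0  0]
  I: [ 0  0  0  0  0  1 -2]
  L: [ 0 -3  1  1  0  0 -3]
Echelon form has 4 nonzero rows (pivots: m,ρ,ΔT,i)
Π count = n − r = 7 − 4 = 3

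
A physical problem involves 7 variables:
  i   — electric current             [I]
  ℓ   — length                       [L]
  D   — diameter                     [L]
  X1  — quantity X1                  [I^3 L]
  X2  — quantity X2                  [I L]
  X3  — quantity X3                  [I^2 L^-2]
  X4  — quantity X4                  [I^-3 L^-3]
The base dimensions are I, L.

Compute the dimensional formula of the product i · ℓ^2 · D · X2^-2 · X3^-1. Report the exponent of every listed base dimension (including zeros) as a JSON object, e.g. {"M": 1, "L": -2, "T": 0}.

Exponent matrix [I,L] × [i,ℓ,D,X1,X2,X3,X4]:
  I: [ 1  0  0  3  1  2 -3]
  L: [ 0  1  1  1  1 -2 -3]
  [I]: (1)·1+(2)·0+(1)·0+(-2)·1+(-1)·2 = -3
  [L]: (1)·0+(2)·1+(1)·1+(-2)·1+(-1)·-2 = 3
⇒ I^-3 L^3

{"I": -3, "L": 3}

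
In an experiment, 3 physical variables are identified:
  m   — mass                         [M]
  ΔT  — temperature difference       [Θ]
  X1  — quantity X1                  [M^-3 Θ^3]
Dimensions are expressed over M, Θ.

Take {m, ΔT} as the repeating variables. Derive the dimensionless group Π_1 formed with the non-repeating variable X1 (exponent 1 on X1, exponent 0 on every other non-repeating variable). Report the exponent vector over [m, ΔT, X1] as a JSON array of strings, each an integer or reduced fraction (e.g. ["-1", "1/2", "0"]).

["3", "-3", "1"]

Dimensional matrix (M×Θ by m×ΔT×X1):
  M: [ 1  0 -3]
  Θ: [ 0  1  3]
RREF → pivots at {m,ΔT} ⇒ r = 2
Pivot set = {m,ΔT}, free = {X1}
RREF:
  r0: [   1    0   -3]
  r1: [   0    1    3]
Fix exponent of X1 at 1; solve each RREF row for its pivot's exponent:
  r0: exp(m) + (-3)·1 = 0 ⇒ exp(m) = 3
  r1: exp(ΔT) + (3)·1 = 0 ⇒ exp(ΔT) = -3
Π_1 = m^3 · ΔT^-3 · X1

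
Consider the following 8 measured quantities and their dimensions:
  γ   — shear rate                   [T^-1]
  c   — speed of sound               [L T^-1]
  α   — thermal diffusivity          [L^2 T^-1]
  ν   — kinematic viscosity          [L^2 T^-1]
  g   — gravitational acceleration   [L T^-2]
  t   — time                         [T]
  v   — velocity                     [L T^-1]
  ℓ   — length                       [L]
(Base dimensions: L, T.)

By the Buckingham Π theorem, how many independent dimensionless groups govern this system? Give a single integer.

Write exponents as rows L,T / cols γ,c,α,ν,g,t,v,ℓ:
  L: [ 0  1  2  2  1  0  1  1]
  T: [-1 -1 -1 -1 -2  1 -1  0]
Row reduction gives pivot columns γ,c; rank = 2
n=8, r=2 ⇒ 6 dimensionless groups

6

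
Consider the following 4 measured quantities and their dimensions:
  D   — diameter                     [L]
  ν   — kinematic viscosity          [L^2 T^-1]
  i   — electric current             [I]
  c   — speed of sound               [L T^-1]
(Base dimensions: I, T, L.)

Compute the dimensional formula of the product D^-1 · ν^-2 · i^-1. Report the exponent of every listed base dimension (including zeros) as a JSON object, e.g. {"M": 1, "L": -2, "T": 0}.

{"I": -1, "T": 2, "L": -5}

Write exponents as rows I,T,L / cols D,ν,i,c:
  I: [ 0  0  1  0]
  T: [ 0 -1  0 -1]
  L: [ 1  2  0  1]
  [I]: (-1)·0+(-2)·0+(-1)·1 = -1
  [T]: (-1)·0+(-2)·-1+(-1)·0 = 2
  [L]: (-1)·1+(-2)·2+(-1)·0 = -5
⇒ I^-1 T^2 L^-5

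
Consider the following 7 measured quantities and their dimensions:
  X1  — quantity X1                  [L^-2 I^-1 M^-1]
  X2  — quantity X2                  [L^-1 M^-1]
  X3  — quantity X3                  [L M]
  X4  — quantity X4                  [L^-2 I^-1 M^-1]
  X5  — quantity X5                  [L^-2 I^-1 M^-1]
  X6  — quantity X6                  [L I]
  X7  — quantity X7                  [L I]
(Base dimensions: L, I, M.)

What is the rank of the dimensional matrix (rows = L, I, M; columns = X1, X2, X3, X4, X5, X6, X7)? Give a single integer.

2

Exponent matrix [L,I,M] × [X1,X2,X3,X4,X5,X6,X7]:
  L: [-2 -1  1 -2 -2  1  1]
  I: [-1  0  0 -1 -1  1  1]
  M: [-1 -1  1 -1 -1  0  0]
Echelon form has 2 nonzero rows (pivots: X1,X2)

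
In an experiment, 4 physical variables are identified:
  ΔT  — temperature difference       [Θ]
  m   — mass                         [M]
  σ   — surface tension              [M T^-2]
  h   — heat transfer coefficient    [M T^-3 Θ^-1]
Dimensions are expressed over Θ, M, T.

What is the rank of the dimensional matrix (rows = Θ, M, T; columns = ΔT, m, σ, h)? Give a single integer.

3

Dimensional matrix (Θ×M×T by ΔT×m×σ×h):
  Θ: [ 1  0  0 -1]
  M: [ 0  1  1  1]
  T: [ 0  0 -2 -3]
Echelon form has 3 nonzero rows (pivots: ΔT,m,σ)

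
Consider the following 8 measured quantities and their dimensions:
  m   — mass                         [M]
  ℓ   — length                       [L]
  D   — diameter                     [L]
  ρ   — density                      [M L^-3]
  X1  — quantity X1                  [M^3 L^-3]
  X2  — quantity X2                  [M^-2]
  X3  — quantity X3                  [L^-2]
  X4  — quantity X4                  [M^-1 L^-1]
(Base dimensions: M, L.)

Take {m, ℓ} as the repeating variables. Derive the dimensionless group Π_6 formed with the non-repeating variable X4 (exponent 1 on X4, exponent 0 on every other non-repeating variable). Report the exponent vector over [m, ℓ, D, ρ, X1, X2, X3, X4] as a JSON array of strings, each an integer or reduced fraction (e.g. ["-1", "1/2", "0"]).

Exponent matrix [M,L] × [m,ℓ,D,ρ,X1,X2,X3,X4]:
  M: [ 1  0  0  1  3 -2  0 -1]
  L: [ 0  1  1 -3 -3  0 -2 -1]
Row reduction gives pivot columns m,ℓ; rank = 2
Repeat: m,ℓ; free: D,ρ,X1,X2,X3,X4
RREF:
  r0: [   1    0    0    1    3   -2    0   -1]
  r1: [   0    1    1   -3   -3    0   -2   -1]
Fix exponent of X4 at 1, D at 0, ρ at 0, X1 at 0, X2 at 0, X3 at 0; solve each RREF row for its pivot's exponent:
  r0: exp(m) + (-1)·1 = 0 ⇒ exp(m) = 1
  r1: exp(ℓ) + (-1)·1 = 0 ⇒ exp(ℓ) = 1
Π_6 = m · ℓ · X4

["1", "1", "0", "0", "0", "0", "0", "1"]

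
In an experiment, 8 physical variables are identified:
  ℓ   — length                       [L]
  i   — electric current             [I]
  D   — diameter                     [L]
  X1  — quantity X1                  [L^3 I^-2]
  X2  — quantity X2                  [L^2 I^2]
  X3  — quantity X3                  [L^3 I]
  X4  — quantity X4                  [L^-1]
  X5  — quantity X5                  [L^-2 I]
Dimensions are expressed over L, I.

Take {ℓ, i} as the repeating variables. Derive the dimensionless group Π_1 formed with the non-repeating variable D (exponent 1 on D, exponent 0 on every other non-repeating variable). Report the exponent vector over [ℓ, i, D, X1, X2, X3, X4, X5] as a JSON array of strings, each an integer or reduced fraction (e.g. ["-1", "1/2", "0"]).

Write exponents as rows L,I / cols ℓ,i,D,X1,X2,X3,X4,X5:
  L: [ 1  0  1  3  2  3 -1 -2]
  I: [ 0  1  0 -2  2  1  0  1]
RREF → pivots at {ℓ,i} ⇒ r = 2
Pivot set = {ℓ,i}, free = {D,X1,X2,X3,X4,X5}
RREF:
  r0: [   1    0    1    3    2    3   -1   -2]
  r1: [   0    1    0   -2    2    1    0    1]
Fix exponent of D at 1, X1 at 0, X2 at 0, X3 at 0, X4 at 0, X5 at 0; solve each RREF row for its pivot's exponent:
  r0: exp(ℓ) + (1)·1 = 0 ⇒ exp(ℓ) = -1
  r1: exp(i) + (0)·1 = 0 ⇒ exp(i) = 0
Π_1 = ℓ^-1 · D

["-1", "0", "1", "0", "0", "0", "0", "0"]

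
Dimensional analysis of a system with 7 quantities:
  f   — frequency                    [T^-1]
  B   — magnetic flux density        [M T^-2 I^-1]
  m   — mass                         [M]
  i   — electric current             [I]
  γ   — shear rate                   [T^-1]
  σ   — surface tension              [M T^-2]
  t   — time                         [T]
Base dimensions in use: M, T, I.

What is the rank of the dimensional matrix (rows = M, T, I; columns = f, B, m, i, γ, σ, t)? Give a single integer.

3

Dimensional matrix (M×T×I by f×B×m×i×γ×σ×t):
  M: [ 0  1  1  0  0  1  0]
  T: [-1 -2  0  0 -1 -2  1]
  I: [ 0 -1  0  1  0  0  0]
Echelon form has 3 nonzero rows (pivots: f,B,m)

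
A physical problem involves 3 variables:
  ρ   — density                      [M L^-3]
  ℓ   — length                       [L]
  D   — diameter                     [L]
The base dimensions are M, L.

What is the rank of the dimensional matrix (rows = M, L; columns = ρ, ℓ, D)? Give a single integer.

2

Exponent matrix [M,L] × [ρ,ℓ,D]:
  M: [ 1  0  0]
  L: [-3  1  1]
Row reduction gives pivot columns ρ,ℓ; rank = 2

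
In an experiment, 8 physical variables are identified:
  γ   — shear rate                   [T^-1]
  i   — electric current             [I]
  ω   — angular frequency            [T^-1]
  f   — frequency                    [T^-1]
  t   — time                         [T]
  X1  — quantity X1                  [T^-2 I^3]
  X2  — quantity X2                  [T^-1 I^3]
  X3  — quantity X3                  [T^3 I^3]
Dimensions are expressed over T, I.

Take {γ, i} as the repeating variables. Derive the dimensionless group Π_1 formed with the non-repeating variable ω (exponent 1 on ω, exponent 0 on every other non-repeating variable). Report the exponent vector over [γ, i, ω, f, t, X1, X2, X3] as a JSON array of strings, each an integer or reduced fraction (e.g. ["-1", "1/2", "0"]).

["-1", "0", "1", "0", "0", "0", "0", "0"]

Exponent matrix [T,I] × [γ,i,ω,f,t,X1,X2,X3]:
  T: [-1  0 -1 -1  1 -2 -1  3]
  I: [ 0  1  0  0  0  3  3  3]
RREF → pivots at {γ,i} ⇒ r = 2
Pivot set = {γ,i}, free = {ω,f,t,X1,X2,X3}
RREF:
  r0: [   1    0    1    1   -1    2    1   -3]
  r1: [   0    1    0    0    0    3    3    3]
Fix exponent of ω at 1, f at 0, t at 0, X1 at 0, X2 at 0, X3 at 0; solve each RREF row for its pivot's exponent:
  r0: exp(γ) + (1)·1 = 0 ⇒ exp(γ) = -1
  r1: exp(i) + (0)·1 = 0 ⇒ exp(i) = 0
Π_1 = γ^-1 · ω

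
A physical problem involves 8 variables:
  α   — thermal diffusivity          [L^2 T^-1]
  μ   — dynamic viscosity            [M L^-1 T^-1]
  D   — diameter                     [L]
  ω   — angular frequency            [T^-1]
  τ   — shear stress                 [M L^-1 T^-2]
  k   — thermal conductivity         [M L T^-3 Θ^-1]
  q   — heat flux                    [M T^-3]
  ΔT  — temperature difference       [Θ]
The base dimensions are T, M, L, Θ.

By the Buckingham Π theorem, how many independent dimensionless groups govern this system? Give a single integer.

Exponent matrix [T,M,L,Θ] × [α,μ,D,ω,τ,k,q,ΔT]:
  T: [-1 -1  0 -1 -2 -3 -3  0]
  M: [ 0  1  0  0  1  1  1  0]
  L: [ 2 -1  1  0 -1  1  0  0]
  Θ: [ 0  0  0  0  0 -1  0  1]
Echelon form has 4 nonzero rows (pivots: α,μ,D,k)
Π count = n − r = 8 − 4 = 4

4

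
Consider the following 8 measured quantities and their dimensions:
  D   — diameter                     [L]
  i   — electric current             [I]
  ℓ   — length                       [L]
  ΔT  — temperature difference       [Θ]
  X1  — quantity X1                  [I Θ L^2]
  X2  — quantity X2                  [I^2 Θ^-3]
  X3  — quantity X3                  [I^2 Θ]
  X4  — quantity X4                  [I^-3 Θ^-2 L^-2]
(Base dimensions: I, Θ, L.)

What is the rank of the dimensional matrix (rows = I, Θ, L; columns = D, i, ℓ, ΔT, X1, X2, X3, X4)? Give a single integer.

3

Write exponents as rows I,Θ,L / cols D,i,ℓ,ΔT,X1,X2,X3,X4:
  I: [ 0  1  0  0  1  2  2 -3]
  Θ: [ 0  0  0  1  1 -3  1 -2]
  L: [ 1  0  1  0  2  0  0 -2]
Echelon form has 3 nonzero rows (pivots: D,i,ΔT)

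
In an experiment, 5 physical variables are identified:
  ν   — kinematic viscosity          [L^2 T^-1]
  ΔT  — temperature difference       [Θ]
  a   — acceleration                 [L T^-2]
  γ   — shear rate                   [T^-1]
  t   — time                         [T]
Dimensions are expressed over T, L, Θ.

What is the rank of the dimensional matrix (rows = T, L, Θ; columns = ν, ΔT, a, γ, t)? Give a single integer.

3

Exponent matrix [T,L,Θ] × [ν,ΔT,a,γ,t]:
  T: [-1  0 -2 -1  1]
  L: [ 2  0  1  0  0]
  Θ: [ 0  1  0  0  0]
Echelon form has 3 nonzero rows (pivots: ν,ΔT,a)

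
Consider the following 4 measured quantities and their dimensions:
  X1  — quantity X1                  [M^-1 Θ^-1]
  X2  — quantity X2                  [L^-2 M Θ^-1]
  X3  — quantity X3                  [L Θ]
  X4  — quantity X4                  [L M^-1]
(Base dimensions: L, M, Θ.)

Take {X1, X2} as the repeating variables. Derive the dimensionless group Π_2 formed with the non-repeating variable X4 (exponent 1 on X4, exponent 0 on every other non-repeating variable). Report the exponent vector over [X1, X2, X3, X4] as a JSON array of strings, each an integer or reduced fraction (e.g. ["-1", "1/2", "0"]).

Dimensional matrix (L×M×Θ by X1×X2×X3×X4):
  L: [ 0 -2  1  1]
  M: [-1  1  0 -1]
  Θ: [-1 -1  1  0]
Row reduction gives pivot columns X1,X2; rank = 2
Repeat: X1,X2; free: X3,X4
RREF:
  r0: [   1    0 -1/2  1/2]
  r1: [   0    1 -1/2 -1/2]
  r2: [   0    0    0    0]
Fix exponent of X4 at 1, X3 at 0; solve each RREF row for its pivot's exponent:
  r0: exp(X1) + (1/2)·1 = 0 ⇒ exp(X1) = -1/2
  r1: exp(X2) + (-1/2)·1 = 0 ⇒ exp(X2) = 1/2
Π_2 = X1^(-1/2) · X2^(1/2) · X4

["-1/2", "1/2", "0", "1"]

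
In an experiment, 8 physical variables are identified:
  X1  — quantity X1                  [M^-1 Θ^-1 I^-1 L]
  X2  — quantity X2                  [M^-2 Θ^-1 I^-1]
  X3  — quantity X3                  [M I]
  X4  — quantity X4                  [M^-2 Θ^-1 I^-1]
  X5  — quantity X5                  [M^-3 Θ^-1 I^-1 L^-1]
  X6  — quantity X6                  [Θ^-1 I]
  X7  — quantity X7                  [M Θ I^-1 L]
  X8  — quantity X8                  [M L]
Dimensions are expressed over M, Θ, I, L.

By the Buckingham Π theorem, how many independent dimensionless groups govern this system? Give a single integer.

Dimensional matrix (M×Θ×I×L by X1×X2×X3×X4×X5×X6×X7×X8):
  M: [-1 -2  1 -2 -3  0  1  1]
  Θ: [-1 -1  0 -1 -1 -1  1  0]
  I: [-1 -1  1 -1 -1  1 -1  0]
  L: [ 1  0  0  0 -1  0  1  1]
Row reduction gives pivot columns X1,X2,X3; rank = 3
Π count = n − r = 8 − 3 = 5

5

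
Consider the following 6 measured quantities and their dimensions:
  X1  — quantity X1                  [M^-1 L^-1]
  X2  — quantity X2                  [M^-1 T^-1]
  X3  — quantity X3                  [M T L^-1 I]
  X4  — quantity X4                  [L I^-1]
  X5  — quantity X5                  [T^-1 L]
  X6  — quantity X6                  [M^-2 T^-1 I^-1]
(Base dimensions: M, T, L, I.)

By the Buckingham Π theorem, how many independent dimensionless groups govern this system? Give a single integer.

Dimensional matrix (M×T×L×I by X1×X2×X3×X4×X5×X6):
  M: [-1 -1  1  0  0 -2]
  T: [ 0 -1  1  0 -1 -1]
  L: [-1  0 -1  1  1  0]
  I: [ 0  0  1 -1  0 -1]
RREF → pivots at {X1,X2,X3} ⇒ r = 3
Π count = n − r = 6 − 3 = 3

3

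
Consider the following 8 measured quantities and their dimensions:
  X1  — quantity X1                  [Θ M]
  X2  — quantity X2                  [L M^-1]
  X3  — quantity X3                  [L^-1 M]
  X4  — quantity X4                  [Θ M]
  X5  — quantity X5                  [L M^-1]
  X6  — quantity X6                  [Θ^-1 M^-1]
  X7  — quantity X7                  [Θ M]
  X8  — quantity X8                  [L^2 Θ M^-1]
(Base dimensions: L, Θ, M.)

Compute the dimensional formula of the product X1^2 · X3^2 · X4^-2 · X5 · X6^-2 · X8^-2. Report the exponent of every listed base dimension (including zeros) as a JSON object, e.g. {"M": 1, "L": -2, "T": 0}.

{"L": -5, "Θ": 0, "M": 5}

Write exponents as rows L,Θ,M / cols X1,X2,X3,X4,X5,X6,X7,X8:
  L: [ 0  1 -1  0  1  0  0  2]
  Θ: [ 1  0  0  1  0 -1  1  1]
  M: [ 1 -1  1  1 -1 -1  1 -1]
  [L]: (2)·0+(2)·-1+(-2)·0+(1)·1+(-2)·0+(-2)·2 = -5
  [Θ]: (2)·1+(2)·0+(-2)·1+(1)·0+(-2)·-1+(-2)·1 = 0
  [M]: (2)·1+(2)·1+(-2)·1+(1)·-1+(-2)·-1+(-2)·-1 = 5
⇒ L^-5 M^5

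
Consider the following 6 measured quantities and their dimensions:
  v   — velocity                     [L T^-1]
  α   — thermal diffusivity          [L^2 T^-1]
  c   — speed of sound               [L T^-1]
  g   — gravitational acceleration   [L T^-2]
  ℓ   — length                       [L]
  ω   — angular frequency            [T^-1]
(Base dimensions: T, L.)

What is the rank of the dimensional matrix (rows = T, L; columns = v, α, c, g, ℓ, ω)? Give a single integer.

Exponent matrix [T,L] × [v,α,c,g,ℓ,ω]:
  T: [-1 -1 -1 -2  0 -1]
  L: [ 1  2  1  1  1  0]
Echelon form has 2 nonzero rows (pivots: v,α)

2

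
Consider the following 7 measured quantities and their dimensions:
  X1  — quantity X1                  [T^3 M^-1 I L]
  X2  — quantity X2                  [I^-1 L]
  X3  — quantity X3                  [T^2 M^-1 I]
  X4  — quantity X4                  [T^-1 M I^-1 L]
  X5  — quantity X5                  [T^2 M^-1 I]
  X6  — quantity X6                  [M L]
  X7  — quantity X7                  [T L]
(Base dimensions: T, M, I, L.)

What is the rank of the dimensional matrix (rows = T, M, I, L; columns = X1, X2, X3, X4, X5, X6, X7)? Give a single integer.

3

Exponent matrix [T,M,I,L] × [X1,X2,X3,X4,X5,X6,X7]:
  T: [ 3  0  2 -1  2  0  1]
  M: [-1  0 -1  1 -1  1  0]
  I: [ 1 -1  1 -1  1  0  0]
  L: [ 1  1  0  1  0  1  1]
Row reduction gives pivot columns X1,X2,X3; rank = 3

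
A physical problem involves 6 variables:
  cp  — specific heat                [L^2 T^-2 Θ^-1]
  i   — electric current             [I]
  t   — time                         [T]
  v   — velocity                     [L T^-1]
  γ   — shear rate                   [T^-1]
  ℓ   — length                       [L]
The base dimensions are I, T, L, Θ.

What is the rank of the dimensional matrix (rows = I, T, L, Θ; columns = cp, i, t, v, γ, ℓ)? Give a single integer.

4

Write exponents as rows I,T,L,Θ / cols cp,i,t,v,γ,ℓ:
  I: [ 0  1  0  0  0  0]
  T: [-2  0  1 -1 -1  0]
  L: [ 2  0  0  1  0  1]
  Θ: [-1  0  0  0  0  0]
RREF → pivots at {cp,i,t,v} ⇒ r = 4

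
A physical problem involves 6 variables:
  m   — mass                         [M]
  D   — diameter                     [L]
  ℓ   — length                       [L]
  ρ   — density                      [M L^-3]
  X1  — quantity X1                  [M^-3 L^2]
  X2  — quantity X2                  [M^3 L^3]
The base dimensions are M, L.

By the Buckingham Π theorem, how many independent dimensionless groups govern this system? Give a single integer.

Write exponents as rows M,L / cols m,D,ℓ,ρ,X1,X2:
  M: [ 1  0  0  1 -3  3]
  L: [ 0  1  1 -3  2  3]
RREF → pivots at {m,D} ⇒ r = 2
6 vars − rank 2 = 4 Π groups

4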